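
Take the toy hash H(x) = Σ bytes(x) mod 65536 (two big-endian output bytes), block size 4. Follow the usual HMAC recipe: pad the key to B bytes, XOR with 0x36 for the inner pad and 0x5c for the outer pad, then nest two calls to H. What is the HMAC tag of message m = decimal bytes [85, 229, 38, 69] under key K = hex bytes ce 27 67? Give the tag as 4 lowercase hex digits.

01dc

Key hex bytes ce 27 67 is 3 bytes ≤ B = 4; zero-pad to 4 bytes: K' = ce 27 67 00.
K' ⊕ ipad = f8 11 51 36.  K' ⊕ opad = 92 7b 3b 5c.
Inner input = (K'⊕ipad) ∥ m = f8 11 51 36 ∥ 55 e5 26 45.
Inner hash: sum = 248+17+81+54+85+229+38+69 = 821 → 03 35.
Outer input = (K'⊕opad) ∥ inner = 92 7b 3b 5c ∥ 03 35.
Outer hash (tag): sum = 146+123+59+92+3+53 = 476 → 01 dc.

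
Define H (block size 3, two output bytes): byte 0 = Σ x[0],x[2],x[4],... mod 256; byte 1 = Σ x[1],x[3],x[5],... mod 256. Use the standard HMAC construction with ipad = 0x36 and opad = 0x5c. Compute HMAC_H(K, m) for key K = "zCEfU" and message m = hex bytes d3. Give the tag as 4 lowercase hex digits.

164d

Key "zCEfU" = 7a 43 45 66 55 is 5 bytes > B = 3, so hash it first: H(key) = 14 a9, then zero-pad to 3 bytes: K' = 14 a9 00.
K' ⊕ ipad = 22 9f 36.  K' ⊕ opad = 48 f5 5c.
Inner input = (K'⊕ipad) ∥ m = 22 9f 36 ∥ d3.
Inner hash: even-index sum = 88 mod 256 = 88; odd-index sum = 370 mod 256 = 114 → 58 72.
Outer input = (K'⊕opad) ∥ inner = 48 f5 5c ∥ 58 72.
Outer hash (tag): even-index sum = 278 mod 256 = 22; odd-index sum = 333 mod 256 = 77 → 16 4d.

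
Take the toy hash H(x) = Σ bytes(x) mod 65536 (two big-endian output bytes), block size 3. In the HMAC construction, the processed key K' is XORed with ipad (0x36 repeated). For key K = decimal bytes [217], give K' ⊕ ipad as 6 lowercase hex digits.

Key decimal bytes [217] = d9 is 1 byte ≤ B = 3; zero-pad to 3 bytes: K' = d9 00 00.
XOR each byte with 0x36: d9⊕36=ef, 00⊕36=36, 00⊕36=36.

ef3636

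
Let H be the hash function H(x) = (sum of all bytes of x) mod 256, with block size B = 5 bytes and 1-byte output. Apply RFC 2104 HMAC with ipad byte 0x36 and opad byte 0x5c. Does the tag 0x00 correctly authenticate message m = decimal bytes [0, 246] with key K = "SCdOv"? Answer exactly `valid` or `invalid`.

invalid

Key "SCdOv" = 53 43 64 4f 76 is exactly B = 5 bytes: K' = 53 43 64 4f 76.
K' ⊕ ipad = 65 75 52 79 40; K' ⊕ opad = 0f 1f 38 13 2a.
Inner hash: sum = 101+117+82+121+64+0+246 = 731; mod 256 = 219 → db.
Outer hash (recomputed tag): sum = 15+31+56+19+42+219 = 382; mod 256 = 126 → 7e.
Recomputed tag = 7e; claimed = 00 → mismatch.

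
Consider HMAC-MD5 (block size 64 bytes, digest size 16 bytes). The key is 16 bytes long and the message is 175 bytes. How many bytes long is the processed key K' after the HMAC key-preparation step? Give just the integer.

64

Key is 16 ≤ 64 bytes, zero-padded: |K'| = 64.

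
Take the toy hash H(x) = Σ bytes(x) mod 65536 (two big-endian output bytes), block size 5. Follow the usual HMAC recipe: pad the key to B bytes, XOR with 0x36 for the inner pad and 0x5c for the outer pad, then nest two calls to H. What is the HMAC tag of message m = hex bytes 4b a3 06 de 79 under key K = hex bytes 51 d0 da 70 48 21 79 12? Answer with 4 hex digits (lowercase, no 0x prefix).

Key hex bytes 51 d0 da 70 48 21 79 12 is 8 bytes > B = 5, so hash it first: H(key) = 03 5f, then zero-pad to 5 bytes: K' = 03 5f 00 00 00.
K' ⊕ ipad = 35 69 36 36 36.  K' ⊕ opad = 5f 03 5c 5c 5c.
Inner input = (K'⊕ipad) ∥ m = 35 69 36 36 36 ∥ 4b a3 06 de 79.
Inner hash: sum = 53+105+54+54+54+75+163+6+222+121 = 907 → 03 8b.
Outer input = (K'⊕opad) ∥ inner = 5f 03 5c 5c 5c ∥ 03 8b.
Outer hash (tag): sum = 95+3+92+92+92+3+139 = 516 → 02 04.

0204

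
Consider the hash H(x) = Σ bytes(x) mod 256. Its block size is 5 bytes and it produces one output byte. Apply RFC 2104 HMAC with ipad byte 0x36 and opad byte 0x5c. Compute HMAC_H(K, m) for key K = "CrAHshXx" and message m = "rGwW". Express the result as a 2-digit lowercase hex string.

63

Key "CrAHshXx" = 43 72 41 48 73 68 58 78 is 8 bytes > B = 5, so hash it first: H(key) = e9, then zero-pad to 5 bytes: K' = e9 00 00 00 00.
K' ⊕ ipad = df 36 36 36 36.  K' ⊕ opad = b5 5c 5c 5c 5c.
Inner input = (K'⊕ipad) ∥ m = df 36 36 36 36 ∥ 72 47 77 57.
Inner hash: sum = 223+54+54+54+54+114+71+119+87 = 830; mod 256 = 62 → 3e.
Outer input = (K'⊕opad) ∥ inner = b5 5c 5c 5c 5c ∥ 3e.
Outer hash (tag): sum = 181+92+92+92+92+62 = 611; mod 256 = 99 → 63.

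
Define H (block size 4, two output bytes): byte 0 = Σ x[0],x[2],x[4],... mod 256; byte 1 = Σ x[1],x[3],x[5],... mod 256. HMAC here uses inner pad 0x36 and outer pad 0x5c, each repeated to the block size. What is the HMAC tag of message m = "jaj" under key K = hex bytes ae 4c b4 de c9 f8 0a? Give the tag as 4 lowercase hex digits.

Key hex bytes ae 4c b4 de c9 f8 0a is 7 bytes > B = 4, so hash it first: H(key) = 35 22, then zero-pad to 4 bytes: K' = 35 22 00 00.
K' ⊕ ipad = 03 14 36 36.  K' ⊕ opad = 69 7e 5c 5c.
Inner input = (K'⊕ipad) ∥ m = 03 14 36 36 ∥ 6a 61 6a.
Inner hash: even-index sum = 269 mod 256 = 13; odd-index sum = 171 mod 256 = 171 → 0d ab.
Outer input = (K'⊕opad) ∥ inner = 69 7e 5c 5c ∥ 0d ab.
Outer hash (tag): even-index sum = 210 mod 256 = 210; odd-index sum = 389 mod 256 = 133 → d2 85.

d285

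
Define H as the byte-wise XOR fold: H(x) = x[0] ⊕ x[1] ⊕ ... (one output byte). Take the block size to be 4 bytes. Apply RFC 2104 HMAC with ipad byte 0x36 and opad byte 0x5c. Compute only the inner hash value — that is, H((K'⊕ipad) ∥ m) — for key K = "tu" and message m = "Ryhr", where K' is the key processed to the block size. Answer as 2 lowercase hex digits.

Key "tu" = 74 75 is 2 bytes ≤ B = 4; zero-pad to 4 bytes: K' = 74 75 00 00.
K' ⊕ ipad = 42 43 36 36.
Inner input = 42 43 36 36 ∥ 52 79 68 72.
Inner hash: XOR 42⊕43⊕36⊕36⊕52⊕79⊕68⊕72 = 30.

30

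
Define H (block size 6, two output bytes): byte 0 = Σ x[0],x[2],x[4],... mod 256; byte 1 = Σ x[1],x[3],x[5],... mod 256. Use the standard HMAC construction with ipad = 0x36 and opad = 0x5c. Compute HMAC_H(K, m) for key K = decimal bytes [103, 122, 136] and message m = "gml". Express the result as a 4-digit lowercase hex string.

8303

Key decimal bytes [103, 122, 136] = 67 7a 88 is 3 bytes ≤ B = 6; zero-pad to 6 bytes: K' = 67 7a 88 00 00 00.
K' ⊕ ipad = 51 4c be 36 36 36.  K' ⊕ opad = 3b 26 d4 5c 5c 5c.
Inner input = (K'⊕ipad) ∥ m = 51 4c be 36 36 36 ∥ 67 6d 6c.
Inner hash: even-index sum = 536 mod 256 = 24; odd-index sum = 293 mod 256 = 37 → 18 25.
Outer input = (K'⊕opad) ∥ inner = 3b 26 d4 5c 5c 5c ∥ 18 25.
Outer hash (tag): even-index sum = 387 mod 256 = 131; odd-index sum = 259 mod 256 = 3 → 83 03.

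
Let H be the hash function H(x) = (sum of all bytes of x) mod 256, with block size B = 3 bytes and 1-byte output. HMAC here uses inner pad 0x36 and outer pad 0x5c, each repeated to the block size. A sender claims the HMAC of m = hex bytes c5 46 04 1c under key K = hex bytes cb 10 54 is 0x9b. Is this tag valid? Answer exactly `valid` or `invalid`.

valid

Key hex bytes cb 10 54 is exactly B = 3 bytes: K' = cb 10 54.
K' ⊕ ipad = fd 26 62; K' ⊕ opad = 97 4c 08.
Inner hash: sum = 253+38+98+197+70+4+28 = 688; mod 256 = 176 → b0.
Outer hash (recomputed tag): sum = 151+76+8+176 = 411; mod 256 = 155 → 9b.
Recomputed tag = 9b; claimed = 9b → match.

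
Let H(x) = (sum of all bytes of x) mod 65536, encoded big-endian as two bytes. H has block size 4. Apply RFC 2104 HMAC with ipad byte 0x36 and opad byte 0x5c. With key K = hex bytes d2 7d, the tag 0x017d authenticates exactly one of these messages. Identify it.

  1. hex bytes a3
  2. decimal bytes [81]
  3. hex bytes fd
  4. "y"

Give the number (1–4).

4

Key hex bytes d2 7d is 2 bytes ≤ B = 4; zero-pad to 4 bytes: K' = d2 7d 00 00.
K' ⊕ ipad = e4 4b 36 36; K' ⊕ opad = 8e 21 5c 5c.
m1: inner = H(e4 4b 36 36 a3) = 02 3e; tag = H(8e 21 5c 5c 02 3e) = 01a7
m2: inner = H(e4 4b 36 36 51) = 01 ec; tag = H(8e 21 5c 5c 01 ec) = 0254
m3: inner = H(e4 4b 36 36 fd) = 02 98; tag = H(8e 21 5c 5c 02 98) = 0201
m4: inner = H(e4 4b 36 36 79) = 02 14; tag = H(8e 21 5c 5c 02 14) = 017d ← matches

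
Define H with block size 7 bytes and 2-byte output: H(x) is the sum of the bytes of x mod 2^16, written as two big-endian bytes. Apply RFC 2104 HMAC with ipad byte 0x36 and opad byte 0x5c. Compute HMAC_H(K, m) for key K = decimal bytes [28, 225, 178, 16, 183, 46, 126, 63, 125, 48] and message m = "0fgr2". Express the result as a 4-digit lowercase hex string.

Key decimal bytes [28, 225, 178, 16, 183, 46, 126, 63, 125, 48] = 1c e1 b2 10 b7 2e 7e 3f 7d 30 is 10 bytes > B = 7, so hash it first: H(key) = 04 0e, then zero-pad to 7 bytes: K' = 04 0e 00 00 00 00 00.
K' ⊕ ipad = 32 38 36 36 36 36 36.  K' ⊕ opad = 58 52 5c 5c 5c 5c 5c.
Inner input = (K'⊕ipad) ∥ m = 32 38 36 36 36 36 36 ∥ 30 66 67 72 32.
Inner hash: sum = 50+56+54+54+54+54+54+48+102+103+114+50 = 793 → 03 19.
Outer input = (K'⊕opad) ∥ inner = 58 52 5c 5c 5c 5c 5c ∥ 03 19.
Outer hash (tag): sum = 88+82+92+92+92+92+92+3+25 = 658 → 02 92.

0292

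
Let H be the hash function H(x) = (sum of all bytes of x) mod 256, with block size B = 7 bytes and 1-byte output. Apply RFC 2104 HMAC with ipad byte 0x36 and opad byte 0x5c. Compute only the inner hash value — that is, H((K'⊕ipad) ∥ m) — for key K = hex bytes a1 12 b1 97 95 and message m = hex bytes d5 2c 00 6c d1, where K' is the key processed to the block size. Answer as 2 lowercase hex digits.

30

Key hex bytes a1 12 b1 97 95 is 5 bytes ≤ B = 7; zero-pad to 7 bytes: K' = a1 12 b1 97 95 00 00.
K' ⊕ ipad = 97 24 87 a1 a3 36 36.
Inner input = 97 24 87 a1 a3 36 36 ∥ d5 2c 00 6c d1.
Inner hash: sum = 151+36+135+161+163+54+54+213+44+0+108+209 = 1328; mod 256 = 48 → 30.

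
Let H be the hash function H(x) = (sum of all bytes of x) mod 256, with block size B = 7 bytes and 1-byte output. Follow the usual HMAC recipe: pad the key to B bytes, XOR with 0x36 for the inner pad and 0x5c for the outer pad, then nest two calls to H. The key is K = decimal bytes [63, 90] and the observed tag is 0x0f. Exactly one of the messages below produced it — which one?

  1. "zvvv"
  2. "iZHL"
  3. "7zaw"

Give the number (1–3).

Key decimal bytes [63, 90] = 3f 5a is 2 bytes ≤ B = 7; zero-pad to 7 bytes: K' = 3f 5a 00 00 00 00 00.
K' ⊕ ipad = 09 6c 36 36 36 36 36; K' ⊕ opad = 63 06 5c 5c 5c 5c 5c.
m1: inner = H(09 6c 36 36 36 36 36 7a 76 76 76) = 5f; tag = H(63 06 5c 5c 5c 5c 5c 5f) = 94
m2: inner = H(09 6c 36 36 36 36 36 69 5a 48 4c) = da; tag = H(63 06 5c 5c 5c 5c 5c da) = 0f ← matches
m3: inner = H(09 6c 36 36 36 36 36 37 7a 61 77) = 0c; tag = H(63 06 5c 5c 5c 5c 5c 0c) = 41

2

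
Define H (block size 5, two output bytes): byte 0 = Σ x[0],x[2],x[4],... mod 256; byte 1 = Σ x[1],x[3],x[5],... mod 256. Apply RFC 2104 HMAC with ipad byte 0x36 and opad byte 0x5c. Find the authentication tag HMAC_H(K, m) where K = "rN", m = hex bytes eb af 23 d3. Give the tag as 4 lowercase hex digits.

a2a0

Key "rN" = 72 4e is 2 bytes ≤ B = 5; zero-pad to 5 bytes: K' = 72 4e 00 00 00.
K' ⊕ ipad = 44 78 36 36 36.  K' ⊕ opad = 2e 12 5c 5c 5c.
Inner input = (K'⊕ipad) ∥ m = 44 78 36 36 36 ∥ eb af 23 d3.
Inner hash: even-index sum = 562 mod 256 = 50; odd-index sum = 444 mod 256 = 188 → 32 bc.
Outer input = (K'⊕opad) ∥ inner = 2e 12 5c 5c 5c ∥ 32 bc.
Outer hash (tag): even-index sum = 418 mod 256 = 162; odd-index sum = 160 mod 256 = 160 → a2 a0.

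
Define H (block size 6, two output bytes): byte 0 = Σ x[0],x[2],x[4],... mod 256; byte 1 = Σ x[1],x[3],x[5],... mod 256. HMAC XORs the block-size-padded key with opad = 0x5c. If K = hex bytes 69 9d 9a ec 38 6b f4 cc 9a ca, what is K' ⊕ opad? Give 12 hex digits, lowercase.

95d65c5c5c5c

Key hex bytes 69 9d 9a ec 38 6b f4 cc 9a ca is 10 bytes > B = 6, so hash it first: H(key) = c9 8a, then zero-pad to 6 bytes: K' = c9 8a 00 00 00 00.
XOR each byte with 0x5c: c9⊕5c=95, 8a⊕5c=d6, 00⊕5c=5c, 00⊕5c=5c, 00⊕5c=5c, 00⊕5c=5c.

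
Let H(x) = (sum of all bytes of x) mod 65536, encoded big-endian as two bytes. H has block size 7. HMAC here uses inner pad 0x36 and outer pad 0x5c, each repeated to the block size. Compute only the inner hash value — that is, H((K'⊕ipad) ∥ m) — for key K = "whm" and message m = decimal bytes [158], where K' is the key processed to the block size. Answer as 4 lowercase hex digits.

Key "whm" = 77 68 6d is 3 bytes ≤ B = 7; zero-pad to 7 bytes: K' = 77 68 6d 00 00 00 00.
K' ⊕ ipad = 41 5e 5b 36 36 36 36.
Inner input = 41 5e 5b 36 36 36 36 ∥ 9e.
Inner hash: sum = 65+94+91+54+54+54+54+158 = 624 → 02 70.

0270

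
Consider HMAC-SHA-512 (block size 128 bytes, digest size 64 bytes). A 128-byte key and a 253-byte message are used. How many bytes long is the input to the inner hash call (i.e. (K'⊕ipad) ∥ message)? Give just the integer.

381

Key is 128 ≤ 128 bytes, zero-padded: |K'| = 128.
Inner input = (K'⊕ipad) ∥ m → 128 + 253 = 381 bytes.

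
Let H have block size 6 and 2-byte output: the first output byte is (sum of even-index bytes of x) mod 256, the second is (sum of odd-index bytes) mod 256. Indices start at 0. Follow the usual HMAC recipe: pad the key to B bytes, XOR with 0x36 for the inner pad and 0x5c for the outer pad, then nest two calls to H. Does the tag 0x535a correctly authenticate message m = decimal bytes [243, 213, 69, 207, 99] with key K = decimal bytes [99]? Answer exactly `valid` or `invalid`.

Key decimal bytes [99] = 63 is 1 byte ≤ B = 6; zero-pad to 6 bytes: K' = 63 00 00 00 00 00.
K' ⊕ ipad = 55 36 36 36 36 36; K' ⊕ opad = 3f 5c 5c 5c 5c 5c.
Inner hash: even-index sum = 604 mod 256 = 92; odd-index sum = 582 mod 256 = 70 → 5c 46.
Outer hash (recomputed tag): even-index sum = 339 mod 256 = 83; odd-index sum = 346 mod 256 = 90 → 53 5a.
Recomputed tag = 535a; claimed = 535a → match.

valid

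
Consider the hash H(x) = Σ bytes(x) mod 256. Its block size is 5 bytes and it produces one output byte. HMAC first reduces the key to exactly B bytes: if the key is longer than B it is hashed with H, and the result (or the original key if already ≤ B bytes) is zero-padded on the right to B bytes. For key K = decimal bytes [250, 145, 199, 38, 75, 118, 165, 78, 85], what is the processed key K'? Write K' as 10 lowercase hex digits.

8100000000

|K| = 9 > B = 5, so first hash the key.
H(K): sum = 250+145+199+38+75+118+165+78+85 = 1153; mod 256 = 129 → 81.
Zero-pad H(K) = 81 to 5 bytes: K' = 81 00 00 00 00.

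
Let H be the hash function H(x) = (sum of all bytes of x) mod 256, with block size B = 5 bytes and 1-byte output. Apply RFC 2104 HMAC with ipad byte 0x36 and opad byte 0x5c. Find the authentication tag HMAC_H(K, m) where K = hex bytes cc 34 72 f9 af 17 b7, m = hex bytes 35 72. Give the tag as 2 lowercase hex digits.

Key hex bytes cc 34 72 f9 af 17 b7 is 7 bytes > B = 5, so hash it first: H(key) = e8, then zero-pad to 5 bytes: K' = e8 00 00 00 00.
K' ⊕ ipad = de 36 36 36 36.  K' ⊕ opad = b4 5c 5c 5c 5c.
Inner input = (K'⊕ipad) ∥ m = de 36 36 36 36 ∥ 35 72.
Inner hash: sum = 222+54+54+54+54+53+114 = 605; mod 256 = 93 → 5d.
Outer input = (K'⊕opad) ∥ inner = b4 5c 5c 5c 5c ∥ 5d.
Outer hash (tag): sum = 180+92+92+92+92+93 = 641; mod 256 = 129 → 81.

81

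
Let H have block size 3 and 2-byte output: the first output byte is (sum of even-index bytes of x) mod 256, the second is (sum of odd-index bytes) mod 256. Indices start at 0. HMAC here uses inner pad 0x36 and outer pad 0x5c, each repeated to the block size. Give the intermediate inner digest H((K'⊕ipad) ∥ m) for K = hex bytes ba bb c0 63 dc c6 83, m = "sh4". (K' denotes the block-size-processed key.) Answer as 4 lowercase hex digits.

8d79

Key hex bytes ba bb c0 63 dc c6 83 is 7 bytes > B = 3, so hash it first: H(key) = d9 e4, then zero-pad to 3 bytes: K' = d9 e4 00.
K' ⊕ ipad = ef d2 36.
Inner input = ef d2 36 ∥ 73 68 34.
Inner hash: even-index sum = 397 mod 256 = 141; odd-index sum = 377 mod 256 = 121 → 8d 79.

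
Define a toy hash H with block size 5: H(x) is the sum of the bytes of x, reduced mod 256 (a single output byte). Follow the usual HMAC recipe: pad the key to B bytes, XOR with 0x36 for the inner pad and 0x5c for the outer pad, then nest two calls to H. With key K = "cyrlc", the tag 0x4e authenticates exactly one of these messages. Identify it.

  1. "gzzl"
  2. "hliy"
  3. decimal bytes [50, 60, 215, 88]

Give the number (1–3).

Key "cyrlc" = 63 79 72 6c 63 is exactly B = 5 bytes: K' = 63 79 72 6c 63.
K' ⊕ ipad = 55 4f 44 5a 55; K' ⊕ opad = 3f 25 2e 30 3f.
m1: inner = H(55 4f 44 5a 55 67 7a 7a 6c) = 5e; tag = H(3f 25 2e 30 3f 5e) = 5f
m2: inner = H(55 4f 44 5a 55 68 6c 69 79) = 4d; tag = H(3f 25 2e 30 3f 4d) = 4e ← matches
m3: inner = H(55 4f 44 5a 55 32 3c d7 58) = 34; tag = H(3f 25 2e 30 3f 34) = 35

2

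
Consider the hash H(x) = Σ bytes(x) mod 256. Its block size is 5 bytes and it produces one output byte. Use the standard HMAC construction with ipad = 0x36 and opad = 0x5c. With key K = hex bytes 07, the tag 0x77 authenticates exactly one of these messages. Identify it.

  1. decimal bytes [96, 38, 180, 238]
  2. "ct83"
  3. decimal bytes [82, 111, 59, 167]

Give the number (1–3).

3

Key hex bytes 07 is 1 byte ≤ B = 5; zero-pad to 5 bytes: K' = 07 00 00 00 00.
K' ⊕ ipad = 31 36 36 36 36; K' ⊕ opad = 5b 5c 5c 5c 5c.
m1: inner = H(31 36 36 36 36 60 26 b4 ee) = 31; tag = H(5b 5c 5c 5c 5c 31) = fc
m2: inner = H(31 36 36 36 36 63 74 38 33) = 4b; tag = H(5b 5c 5c 5c 5c 4b) = 16
m3: inner = H(31 36 36 36 36 52 6f 3b a7) = ac; tag = H(5b 5c 5c 5c 5c ac) = 77 ← matches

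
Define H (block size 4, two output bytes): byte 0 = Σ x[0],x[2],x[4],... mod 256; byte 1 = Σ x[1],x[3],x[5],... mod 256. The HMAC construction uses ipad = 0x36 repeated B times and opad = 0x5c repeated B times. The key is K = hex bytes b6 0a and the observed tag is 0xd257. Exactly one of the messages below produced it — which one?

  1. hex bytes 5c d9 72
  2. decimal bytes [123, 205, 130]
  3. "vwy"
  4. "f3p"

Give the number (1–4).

4

Key hex bytes b6 0a is 2 bytes ≤ B = 4; zero-pad to 4 bytes: K' = b6 0a 00 00.
K' ⊕ ipad = 80 3c 36 36; K' ⊕ opad = ea 56 5c 5c.
m1: inner = H(80 3c 36 36 5c d9 72) = 84 4b; tag = H(ea 56 5c 5c 84 4b) = cafd
m2: inner = H(80 3c 36 36 7b cd 82) = b3 3f; tag = H(ea 56 5c 5c b3 3f) = f9f1
m3: inner = H(80 3c 36 36 76 77 79) = a5 e9; tag = H(ea 56 5c 5c a5 e9) = eb9b
m4: inner = H(80 3c 36 36 66 33 70) = 8c a5; tag = H(ea 56 5c 5c 8c a5) = d257 ← matches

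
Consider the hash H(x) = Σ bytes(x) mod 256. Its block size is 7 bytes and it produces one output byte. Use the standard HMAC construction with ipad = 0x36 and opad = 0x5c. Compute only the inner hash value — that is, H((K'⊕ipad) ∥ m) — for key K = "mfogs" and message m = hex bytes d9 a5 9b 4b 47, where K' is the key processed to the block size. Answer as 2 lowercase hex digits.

b1

Key "mfogs" = 6d 66 6f 67 73 is 5 bytes ≤ B = 7; zero-pad to 7 bytes: K' = 6d 66 6f 67 73 00 00.
K' ⊕ ipad = 5b 50 59 51 45 36 36.
Inner input = 5b 50 59 51 45 36 36 ∥ d9 a5 9b 4b 47.
Inner hash: sum = 91+80+89+81+69+54+54+217+165+155+75+71 = 1201; mod 256 = 177 → b1.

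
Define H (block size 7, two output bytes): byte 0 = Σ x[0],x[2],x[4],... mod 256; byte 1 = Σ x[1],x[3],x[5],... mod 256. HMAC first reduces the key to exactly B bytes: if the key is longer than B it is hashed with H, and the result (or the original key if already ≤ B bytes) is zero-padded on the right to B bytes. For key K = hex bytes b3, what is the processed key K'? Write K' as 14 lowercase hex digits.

b3000000000000

Key hex bytes b3 is 1 byte ≤ B = 7; zero-pad to 7 bytes: K' = b3 00 00 00 00 00 00.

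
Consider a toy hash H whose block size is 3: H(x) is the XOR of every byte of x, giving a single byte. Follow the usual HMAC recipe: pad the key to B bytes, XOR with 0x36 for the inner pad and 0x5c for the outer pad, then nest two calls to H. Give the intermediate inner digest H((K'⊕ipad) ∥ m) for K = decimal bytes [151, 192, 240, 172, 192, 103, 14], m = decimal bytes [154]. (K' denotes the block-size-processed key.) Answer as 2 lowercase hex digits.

Key decimal bytes [151, 192, 240, 172, 192, 103, 14] = 97 c0 f0 ac c0 67 0e is 7 bytes > B = 3, so hash it first: H(key) = a2, then zero-pad to 3 bytes: K' = a2 00 00.
K' ⊕ ipad = 94 36 36.
Inner input = 94 36 36 ∥ 9a.
Inner hash: XOR 94⊕36⊕36⊕9a = 0e.

0e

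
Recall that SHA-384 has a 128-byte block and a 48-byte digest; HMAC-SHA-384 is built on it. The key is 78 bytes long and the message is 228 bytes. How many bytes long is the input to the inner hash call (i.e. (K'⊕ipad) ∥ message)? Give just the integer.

356

Key is 78 ≤ 128 bytes, zero-padded: |K'| = 128.
Inner input = (K'⊕ipad) ∥ m → 128 + 228 = 356 bytes.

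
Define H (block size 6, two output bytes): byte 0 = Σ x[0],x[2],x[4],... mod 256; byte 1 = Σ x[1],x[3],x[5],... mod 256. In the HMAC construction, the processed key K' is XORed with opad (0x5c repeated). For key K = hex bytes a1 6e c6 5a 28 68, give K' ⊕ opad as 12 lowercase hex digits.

Key hex bytes a1 6e c6 5a 28 68 is exactly B = 6 bytes: K' = a1 6e c6 5a 28 68.
XOR each byte with 0x5c: a1⊕5c=fd, 6e⊕5c=32, c6⊕5c=9a, 5a⊕5c=06, 28⊕5c=74, 68⊕5c=34.

fd329a067434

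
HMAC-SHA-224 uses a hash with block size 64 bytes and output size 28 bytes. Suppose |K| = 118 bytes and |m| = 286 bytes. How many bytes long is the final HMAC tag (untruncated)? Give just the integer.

The tag is one SHA-224 digest: 28 bytes.

28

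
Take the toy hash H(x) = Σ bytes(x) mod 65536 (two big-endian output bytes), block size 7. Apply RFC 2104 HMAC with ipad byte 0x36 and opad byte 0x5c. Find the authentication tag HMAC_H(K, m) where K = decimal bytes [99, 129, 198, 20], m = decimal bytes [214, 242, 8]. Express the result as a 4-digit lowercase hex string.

Key decimal bytes [99, 129, 198, 20] = 63 81 c6 14 is 4 bytes ≤ B = 7; zero-pad to 7 bytes: K' = 63 81 c6 14 00 00 00.
K' ⊕ ipad = 55 b7 f0 22 36 36 36.  K' ⊕ opad = 3f dd 9a 48 5c 5c 5c.
Inner input = (K'⊕ipad) ∥ m = 55 b7 f0 22 36 36 36 ∥ d6 f2 08.
Inner hash: sum = 85+183+240+34+54+54+54+214+242+8 = 1168 → 04 90.
Outer input = (K'⊕opad) ∥ inner = 3f dd 9a 48 5c 5c 5c ∥ 04 90.
Outer hash (tag): sum = 63+221+154+72+92+92+92+4+144 = 934 → 03 a6.

03a6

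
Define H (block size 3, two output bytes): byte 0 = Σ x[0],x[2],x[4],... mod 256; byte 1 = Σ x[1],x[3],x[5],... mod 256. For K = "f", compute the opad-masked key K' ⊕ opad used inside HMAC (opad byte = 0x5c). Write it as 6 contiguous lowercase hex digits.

3a5c5c

Key "f" = 66 is 1 byte ≤ B = 3; zero-pad to 3 bytes: K' = 66 00 00.
XOR each byte with 0x5c: 66⊕5c=3a, 00⊕5c=5c, 00⊕5c=5c.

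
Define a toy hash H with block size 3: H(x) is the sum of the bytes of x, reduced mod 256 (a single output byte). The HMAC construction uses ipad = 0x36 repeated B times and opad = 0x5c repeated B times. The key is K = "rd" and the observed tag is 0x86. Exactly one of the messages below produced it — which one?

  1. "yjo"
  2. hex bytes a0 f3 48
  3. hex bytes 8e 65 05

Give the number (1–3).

Key "rd" = 72 64 is 2 bytes ≤ B = 3; zero-pad to 3 bytes: K' = 72 64 00.
K' ⊕ ipad = 44 52 36; K' ⊕ opad = 2e 38 5c.
m1: inner = H(44 52 36 79 6a 6f) = 1e; tag = H(2e 38 5c 1e) = e0
m2: inner = H(44 52 36 a0 f3 48) = a7; tag = H(2e 38 5c a7) = 69
m3: inner = H(44 52 36 8e 65 05) = c4; tag = H(2e 38 5c c4) = 86 ← matches

3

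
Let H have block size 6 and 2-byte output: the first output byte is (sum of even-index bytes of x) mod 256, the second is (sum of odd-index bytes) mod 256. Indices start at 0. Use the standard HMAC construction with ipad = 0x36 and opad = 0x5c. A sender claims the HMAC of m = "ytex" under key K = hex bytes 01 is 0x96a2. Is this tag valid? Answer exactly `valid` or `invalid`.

valid

Key hex bytes 01 is 1 byte ≤ B = 6; zero-pad to 6 bytes: K' = 01 00 00 00 00 00.
K' ⊕ ipad = 37 36 36 36 36 36; K' ⊕ opad = 5d 5c 5c 5c 5c 5c.
Inner hash: even-index sum = 385 mod 256 = 129; odd-index sum = 398 mod 256 = 142 → 81 8e.
Outer hash (recomputed tag): even-index sum = 406 mod 256 = 150; odd-index sum = 418 mod 256 = 162 → 96 a2.
Recomputed tag = 96a2; claimed = 96a2 → match.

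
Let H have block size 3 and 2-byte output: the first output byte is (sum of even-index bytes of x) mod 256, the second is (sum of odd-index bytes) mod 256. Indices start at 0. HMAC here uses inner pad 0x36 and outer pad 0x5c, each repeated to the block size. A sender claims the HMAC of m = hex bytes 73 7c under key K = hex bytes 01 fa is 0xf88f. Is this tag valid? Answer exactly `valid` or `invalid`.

valid

Key hex bytes 01 fa is 2 bytes ≤ B = 3; zero-pad to 3 bytes: K' = 01 fa 00.
K' ⊕ ipad = 37 cc 36; K' ⊕ opad = 5d a6 5c.
Inner hash: even-index sum = 233 mod 256 = 233; odd-index sum = 319 mod 256 = 63 → e9 3f.
Outer hash (recomputed tag): even-index sum = 248 mod 256 = 248; odd-index sum = 399 mod 256 = 143 → f8 8f.
Recomputed tag = f88f; claimed = f88f → match.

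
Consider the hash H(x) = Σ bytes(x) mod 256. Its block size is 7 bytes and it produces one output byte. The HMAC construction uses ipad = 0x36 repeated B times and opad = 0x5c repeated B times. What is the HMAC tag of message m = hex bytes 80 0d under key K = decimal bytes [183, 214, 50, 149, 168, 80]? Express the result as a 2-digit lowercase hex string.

Key decimal bytes [183, 214, 50, 149, 168, 80] = b7 d6 32 95 a8 50 is 6 bytes ≤ B = 7; zero-pad to 7 bytes: K' = b7 d6 32 95 a8 50 00.
K' ⊕ ipad = 81 e0 04 a3 9e 66 36.  K' ⊕ opad = eb 8a 6e c9 f4 0c 5c.
Inner input = (K'⊕ipad) ∥ m = 81 e0 04 a3 9e 66 36 ∥ 80 0d.
Inner hash: sum = 129+224+4+163+158+102+54+128+13 = 975; mod 256 = 207 → cf.
Outer input = (K'⊕opad) ∥ inner = eb 8a 6e c9 f4 0c 5c ∥ cf.
Outer hash (tag): sum = 235+138+110+201+244+12+92+207 = 1239; mod 256 = 215 → d7.

d7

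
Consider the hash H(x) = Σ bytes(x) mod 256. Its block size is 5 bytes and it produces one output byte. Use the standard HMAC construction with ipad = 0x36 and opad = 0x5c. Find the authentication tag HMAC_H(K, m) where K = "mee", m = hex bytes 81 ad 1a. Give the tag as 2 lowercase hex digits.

10

Key "mee" = 6d 65 65 is 3 bytes ≤ B = 5; zero-pad to 5 bytes: K' = 6d 65 65 00 00.
K' ⊕ ipad = 5b 53 53 36 36.  K' ⊕ opad = 31 39 39 5c 5c.
Inner input = (K'⊕ipad) ∥ m = 5b 53 53 36 36 ∥ 81 ad 1a.
Inner hash: sum = 91+83+83+54+54+129+173+26 = 693; mod 256 = 181 → b5.
Outer input = (K'⊕opad) ∥ inner = 31 39 39 5c 5c ∥ b5.
Outer hash (tag): sum = 49+57+57+92+92+181 = 528; mod 256 = 16 → 10.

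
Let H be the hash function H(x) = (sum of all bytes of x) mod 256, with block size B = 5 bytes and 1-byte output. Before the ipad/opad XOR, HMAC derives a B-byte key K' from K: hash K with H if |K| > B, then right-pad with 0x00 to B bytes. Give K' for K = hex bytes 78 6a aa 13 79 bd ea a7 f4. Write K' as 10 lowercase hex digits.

5a00000000

|K| = 9 > B = 5, so first hash the key.
H(K): sum = 120+106+170+19+121+189+234+167+244 = 1370; mod 256 = 90 → 5a.
Zero-pad H(K) = 5a to 5 bytes: K' = 5a 00 00 00 00.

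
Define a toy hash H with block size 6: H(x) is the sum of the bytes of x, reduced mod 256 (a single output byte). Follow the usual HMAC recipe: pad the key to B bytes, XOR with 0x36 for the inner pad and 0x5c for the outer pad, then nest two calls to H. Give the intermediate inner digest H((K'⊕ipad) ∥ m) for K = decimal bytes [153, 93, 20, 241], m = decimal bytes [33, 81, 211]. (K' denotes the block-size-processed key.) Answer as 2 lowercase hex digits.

b4

Key decimal bytes [153, 93, 20, 241] = 99 5d 14 f1 is 4 bytes ≤ B = 6; zero-pad to 6 bytes: K' = 99 5d 14 f1 00 00.
K' ⊕ ipad = af 6b 22 c7 36 36.
Inner input = af 6b 22 c7 36 36 ∥ 21 51 d3.
Inner hash: sum = 175+107+34+199+54+54+33+81+211 = 948; mod 256 = 180 → b4.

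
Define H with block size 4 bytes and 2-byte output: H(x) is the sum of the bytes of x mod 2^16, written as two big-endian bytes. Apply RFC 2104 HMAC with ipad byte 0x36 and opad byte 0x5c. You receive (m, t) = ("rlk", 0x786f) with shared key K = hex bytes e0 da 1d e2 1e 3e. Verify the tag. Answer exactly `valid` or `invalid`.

invalid

Key hex bytes e0 da 1d e2 1e 3e is 6 bytes > B = 4, so hash it first: H(key) = 03 15, then zero-pad to 4 bytes: K' = 03 15 00 00.
K' ⊕ ipad = 35 23 36 36; K' ⊕ opad = 5f 49 5c 5c.
Inner hash: sum = 53+35+54+54+114+108+107 = 525 → 02 0d.
Outer hash (recomputed tag): sum = 95+73+92+92+2+13 = 367 → 01 6f.
Recomputed tag = 016f; claimed = 786f → mismatch.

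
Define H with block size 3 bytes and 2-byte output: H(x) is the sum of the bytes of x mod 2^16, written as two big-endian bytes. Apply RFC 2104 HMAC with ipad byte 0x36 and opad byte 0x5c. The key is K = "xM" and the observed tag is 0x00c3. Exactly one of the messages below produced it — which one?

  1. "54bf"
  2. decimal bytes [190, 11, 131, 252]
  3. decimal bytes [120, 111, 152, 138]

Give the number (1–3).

Key "xM" = 78 4d is 2 bytes ≤ B = 3; zero-pad to 3 bytes: K' = 78 4d 00.
K' ⊕ ipad = 4e 7b 36; K' ⊕ opad = 24 11 5c.
m1: inner = H(4e 7b 36 35 34 62 66) = 02 30; tag = H(24 11 5c 02 30) = 00c3 ← matches
m2: inner = H(4e 7b 36 be 0b 83 fc) = 03 47; tag = H(24 11 5c 03 47) = 00db
m3: inner = H(4e 7b 36 78 6f 98 8a) = 03 08; tag = H(24 11 5c 03 08) = 009c

1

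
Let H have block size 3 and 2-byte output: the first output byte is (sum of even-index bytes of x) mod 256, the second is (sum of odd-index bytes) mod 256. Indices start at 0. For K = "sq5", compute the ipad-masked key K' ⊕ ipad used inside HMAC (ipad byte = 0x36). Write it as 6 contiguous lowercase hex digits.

Key "sq5" = 73 71 35 is exactly B = 3 bytes: K' = 73 71 35.
XOR each byte with 0x36: 73⊕36=45, 71⊕36=47, 35⊕36=03.

454703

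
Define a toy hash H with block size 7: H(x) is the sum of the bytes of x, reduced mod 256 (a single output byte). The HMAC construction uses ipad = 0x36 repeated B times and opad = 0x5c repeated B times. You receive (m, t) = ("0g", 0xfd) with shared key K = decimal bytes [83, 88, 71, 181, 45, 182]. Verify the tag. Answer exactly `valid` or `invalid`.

valid

Key decimal bytes [83, 88, 71, 181, 45, 182] = 53 58 47 b5 2d b6 is 6 bytes ≤ B = 7; zero-pad to 7 bytes: K' = 53 58 47 b5 2d b6 00.
K' ⊕ ipad = 65 6e 71 83 1b 80 36; K' ⊕ opad = 0f 04 1b e9 71 ea 5c.
Inner hash: sum = 101+110+113+131+27+128+54+48+103 = 815; mod 256 = 47 → 2f.
Outer hash (recomputed tag): sum = 15+4+27+233+113+234+92+47 = 765; mod 256 = 253 → fd.
Recomputed tag = fd; claimed = fd → match.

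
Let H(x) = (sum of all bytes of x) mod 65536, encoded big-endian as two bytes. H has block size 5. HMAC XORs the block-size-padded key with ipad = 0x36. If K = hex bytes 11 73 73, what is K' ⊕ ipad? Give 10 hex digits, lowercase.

Key hex bytes 11 73 73 is 3 bytes ≤ B = 5; zero-pad to 5 bytes: K' = 11 73 73 00 00.
XOR each byte with 0x36: 11⊕36=27, 73⊕36=45, 73⊕36=45, 00⊕36=36, 00⊕36=36.

2745453636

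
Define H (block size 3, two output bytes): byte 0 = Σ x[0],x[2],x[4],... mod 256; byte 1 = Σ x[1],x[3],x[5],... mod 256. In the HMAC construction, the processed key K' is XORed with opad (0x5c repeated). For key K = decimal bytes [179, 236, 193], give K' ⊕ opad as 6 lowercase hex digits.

efb09d

Key decimal bytes [179, 236, 193] = b3 ec c1 is exactly B = 3 bytes: K' = b3 ec c1.
XOR each byte with 0x5c: b3⊕5c=ef, ec⊕5c=b0, c1⊕5c=9d.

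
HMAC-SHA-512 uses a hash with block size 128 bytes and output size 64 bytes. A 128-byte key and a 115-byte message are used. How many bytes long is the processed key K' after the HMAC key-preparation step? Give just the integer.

Key is 128 ≤ 128 bytes, zero-padded: |K'| = 128.

128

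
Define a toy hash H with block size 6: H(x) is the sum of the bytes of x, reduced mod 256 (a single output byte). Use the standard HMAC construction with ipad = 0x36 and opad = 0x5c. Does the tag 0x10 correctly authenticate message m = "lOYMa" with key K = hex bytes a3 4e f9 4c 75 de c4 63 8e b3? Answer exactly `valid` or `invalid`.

valid

Key hex bytes a3 4e f9 4c 75 de c4 63 8e b3 is 10 bytes > B = 6, so hash it first: H(key) = f1, then zero-pad to 6 bytes: K' = f1 00 00 00 00 00.
K' ⊕ ipad = c7 36 36 36 36 36; K' ⊕ opad = ad 5c 5c 5c 5c 5c.
Inner hash: sum = 199+54+54+54+54+54+108+79+89+77+97 = 919; mod 256 = 151 → 97.
Outer hash (recomputed tag): sum = 173+92+92+92+92+92+151 = 784; mod 256 = 16 → 10.
Recomputed tag = 10; claimed = 10 → match.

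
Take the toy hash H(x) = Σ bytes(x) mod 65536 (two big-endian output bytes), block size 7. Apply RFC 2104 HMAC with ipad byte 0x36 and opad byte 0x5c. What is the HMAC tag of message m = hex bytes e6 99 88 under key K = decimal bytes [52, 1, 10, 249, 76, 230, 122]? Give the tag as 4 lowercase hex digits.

Key decimal bytes [52, 1, 10, 249, 76, 230, 122] = 34 01 0a f9 4c e6 7a is exactly B = 7 bytes: K' = 34 01 0a f9 4c e6 7a.
K' ⊕ ipad = 02 37 3c cf 7a d0 4c.  K' ⊕ opad = 68 5d 56 a5 10 ba 26.
Inner input = (K'⊕ipad) ∥ m = 02 37 3c cf 7a d0 4c ∥ e6 99 88.
Inner hash: sum = 2+55+60+207+122+208+76+230+153+136 = 1249 → 04 e1.
Outer input = (K'⊕opad) ∥ inner = 68 5d 56 a5 10 ba 26 ∥ 04 e1.
Outer hash (tag): sum = 104+93+86+165+16+186+38+4+225 = 917 → 03 95.

0395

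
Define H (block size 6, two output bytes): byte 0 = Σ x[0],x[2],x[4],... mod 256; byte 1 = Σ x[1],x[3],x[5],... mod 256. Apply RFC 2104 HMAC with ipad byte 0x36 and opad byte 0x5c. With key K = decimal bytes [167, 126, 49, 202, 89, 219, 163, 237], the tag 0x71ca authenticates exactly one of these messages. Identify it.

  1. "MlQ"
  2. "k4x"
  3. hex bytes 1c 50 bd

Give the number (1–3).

Key decimal bytes [167, 126, 49, 202, 89, 219, 163, 237] = a7 7e 31 ca 59 db a3 ed is 8 bytes > B = 6, so hash it first: H(key) = d4 10, then zero-pad to 6 bytes: K' = d4 10 00 00 00 00.
K' ⊕ ipad = e2 26 36 36 36 36; K' ⊕ opad = 88 4c 5c 5c 5c 5c.
m1: inner = H(e2 26 36 36 36 36 4d 6c 51) = ec fe; tag = H(88 4c 5c 5c 5c 5c ec fe) = 2c02
m2: inner = H(e2 26 36 36 36 36 6b 34 78) = 31 c6; tag = H(88 4c 5c 5c 5c 5c 31 c6) = 71ca ← matches
m3: inner = H(e2 26 36 36 36 36 1c 50 bd) = 27 e2; tag = H(88 4c 5c 5c 5c 5c 27 e2) = 67e6

2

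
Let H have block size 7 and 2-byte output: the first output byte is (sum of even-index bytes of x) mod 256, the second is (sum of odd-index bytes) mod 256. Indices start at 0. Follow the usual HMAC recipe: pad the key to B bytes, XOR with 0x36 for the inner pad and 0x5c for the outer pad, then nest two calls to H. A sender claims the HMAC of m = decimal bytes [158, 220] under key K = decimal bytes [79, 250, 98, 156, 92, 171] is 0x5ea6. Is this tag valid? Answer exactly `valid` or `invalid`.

valid

Key decimal bytes [79, 250, 98, 156, 92, 171] = 4f fa 62 9c 5c ab is 6 bytes ≤ B = 7; zero-pad to 7 bytes: K' = 4f fa 62 9c 5c ab 00.
K' ⊕ ipad = 79 cc 54 aa 6a 9d 36; K' ⊕ opad = 13 a6 3e c0 00 f7 5c.
Inner hash: even-index sum = 585 mod 256 = 73; odd-index sum = 689 mod 256 = 177 → 49 b1.
Outer hash (recomputed tag): even-index sum = 350 mod 256 = 94; odd-index sum = 678 mod 256 = 166 → 5e a6.
Recomputed tag = 5ea6; claimed = 5ea6 → match.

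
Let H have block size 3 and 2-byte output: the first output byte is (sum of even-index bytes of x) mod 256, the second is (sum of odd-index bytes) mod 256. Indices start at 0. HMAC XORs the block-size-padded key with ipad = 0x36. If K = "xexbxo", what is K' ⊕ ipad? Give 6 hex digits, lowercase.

Key "xexbxo" = 78 65 78 62 78 6f is 6 bytes > B = 3, so hash it first: H(key) = 68 36, then zero-pad to 3 bytes: K' = 68 36 00.
XOR each byte with 0x36: 68⊕36=5e, 36⊕36=00, 00⊕36=36.

5e0036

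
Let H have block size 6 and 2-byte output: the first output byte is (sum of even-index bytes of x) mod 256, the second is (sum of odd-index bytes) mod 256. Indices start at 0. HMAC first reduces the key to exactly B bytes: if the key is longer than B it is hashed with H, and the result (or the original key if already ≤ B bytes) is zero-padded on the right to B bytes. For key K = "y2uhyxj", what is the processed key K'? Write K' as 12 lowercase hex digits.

d11200000000

|K| = 7 > B = 6, so first hash the key.
H(K): even-index sum = 465 mod 256 = 209; odd-index sum = 274 mod 256 = 18 → d1 12.
Zero-pad H(K) = d1 12 to 6 bytes: K' = d1 12 00 00 00 00.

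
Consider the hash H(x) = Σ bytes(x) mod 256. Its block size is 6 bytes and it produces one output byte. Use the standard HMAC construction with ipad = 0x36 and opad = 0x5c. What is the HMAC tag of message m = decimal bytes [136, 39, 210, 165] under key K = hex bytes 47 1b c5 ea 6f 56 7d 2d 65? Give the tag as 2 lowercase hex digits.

8c

Key hex bytes 47 1b c5 ea 6f 56 7d 2d 65 is 9 bytes > B = 6, so hash it first: H(key) = e5, then zero-pad to 6 bytes: K' = e5 00 00 00 00 00.
K' ⊕ ipad = d3 36 36 36 36 36.  K' ⊕ opad = b9 5c 5c 5c 5c 5c.
Inner input = (K'⊕ipad) ∥ m = d3 36 36 36 36 36 ∥ 88 27 d2 a5.
Inner hash: sum = 211+54+54+54+54+54+136+39+210+165 = 1031; mod 256 = 7 → 07.
Outer input = (K'⊕opad) ∥ inner = b9 5c 5c 5c 5c 5c ∥ 07.
Outer hash (tag): sum = 185+92+92+92+92+92+7 = 652; mod 256 = 140 → 8c.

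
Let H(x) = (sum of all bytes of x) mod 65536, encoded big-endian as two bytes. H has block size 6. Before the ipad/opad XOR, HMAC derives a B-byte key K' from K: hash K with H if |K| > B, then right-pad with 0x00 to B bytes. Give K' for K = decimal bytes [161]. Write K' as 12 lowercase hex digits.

Key decimal bytes [161] = a1 is 1 byte ≤ B = 6; zero-pad to 6 bytes: K' = a1 00 00 00 00 00.

a10000000000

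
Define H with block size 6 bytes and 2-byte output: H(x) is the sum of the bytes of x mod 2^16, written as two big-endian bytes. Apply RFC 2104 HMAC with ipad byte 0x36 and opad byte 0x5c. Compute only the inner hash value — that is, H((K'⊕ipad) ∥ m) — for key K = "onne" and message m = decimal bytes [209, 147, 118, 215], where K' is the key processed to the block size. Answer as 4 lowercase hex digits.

0479

Key "onne" = 6f 6e 6e 65 is 4 bytes ≤ B = 6; zero-pad to 6 bytes: K' = 6f 6e 6e 65 00 00.
K' ⊕ ipad = 59 58 58 53 36 36.
Inner input = 59 58 58 53 36 36 ∥ d1 93 76 d7.
Inner hash: sum = 89+88+88+83+54+54+209+147+118+215 = 1145 → 04 79.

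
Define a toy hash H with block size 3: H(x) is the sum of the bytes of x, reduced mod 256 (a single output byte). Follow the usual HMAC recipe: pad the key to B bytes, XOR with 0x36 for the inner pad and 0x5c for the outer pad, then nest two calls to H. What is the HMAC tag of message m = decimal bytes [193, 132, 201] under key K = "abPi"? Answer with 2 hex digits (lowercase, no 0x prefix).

Key "abPi" = 61 62 50 69 is 4 bytes > B = 3, so hash it first: H(key) = 7c, then zero-pad to 3 bytes: K' = 7c 00 00.
K' ⊕ ipad = 4a 36 36.  K' ⊕ opad = 20 5c 5c.
Inner input = (K'⊕ipad) ∥ m = 4a 36 36 ∥ c1 84 c9.
Inner hash: sum = 74+54+54+193+132+201 = 708; mod 256 = 196 → c4.
Outer input = (K'⊕opad) ∥ inner = 20 5c 5c ∥ c4.
Outer hash (tag): sum = 32+92+92+196 = 412; mod 256 = 156 → 9c.

9c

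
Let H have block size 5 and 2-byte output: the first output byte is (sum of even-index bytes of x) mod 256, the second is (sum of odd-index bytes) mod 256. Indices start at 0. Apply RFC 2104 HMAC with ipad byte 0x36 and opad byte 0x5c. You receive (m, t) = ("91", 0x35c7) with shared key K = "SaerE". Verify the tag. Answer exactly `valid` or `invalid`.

valid

Key "SaerE" = 53 61 65 72 45 is exactly B = 5 bytes: K' = 53 61 65 72 45.
K' ⊕ ipad = 65 57 53 44 73; K' ⊕ opad = 0f 3d 39 2e 19.
Inner hash: even-index sum = 348 mod 256 = 92; odd-index sum = 212 mod 256 = 212 → 5c d4.
Outer hash (recomputed tag): even-index sum = 309 mod 256 = 53; odd-index sum = 199 mod 256 = 199 → 35 c7.
Recomputed tag = 35c7; claimed = 35c7 → match.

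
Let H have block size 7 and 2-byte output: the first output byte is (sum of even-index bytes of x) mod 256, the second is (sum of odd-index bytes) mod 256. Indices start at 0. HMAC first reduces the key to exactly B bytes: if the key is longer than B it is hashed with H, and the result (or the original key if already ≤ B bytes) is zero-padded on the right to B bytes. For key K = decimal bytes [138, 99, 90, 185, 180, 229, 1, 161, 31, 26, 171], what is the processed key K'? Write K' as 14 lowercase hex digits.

|K| = 11 > B = 7, so first hash the key.
H(K): even-index sum = 611 mod 256 = 99; odd-index sum = 700 mod 256 = 188 → 63 bc.
Zero-pad H(K) = 63 bc to 7 bytes: K' = 63 bc 00 00 00 00 00.

63bc0000000000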